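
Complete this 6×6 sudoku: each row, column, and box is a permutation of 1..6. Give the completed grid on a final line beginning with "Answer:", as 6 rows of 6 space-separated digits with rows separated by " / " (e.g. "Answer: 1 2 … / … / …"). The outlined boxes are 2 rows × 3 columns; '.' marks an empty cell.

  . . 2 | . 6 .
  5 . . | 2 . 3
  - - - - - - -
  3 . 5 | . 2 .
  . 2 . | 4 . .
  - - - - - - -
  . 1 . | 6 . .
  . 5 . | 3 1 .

Step 1. [r2c3∈{1,4,6}] across row 2, 1 lands solely at r2c3. So r2c3=1.
Step 2. [r1c1∈{4}] r1c1 is down to just 4. So r1c1=4.
Step 3. [r4c3∈{6}] r4c3 is down to just 6. So r4c3=6.
Step 4. [r3c4∈{1}] r3c4 is down to just 1. So r3c4=1.
Step 5. [r4c6∈{5}] nothing but 5 survives at r4c6. So r4c6=5.
Step 6. [r5c1∈{2}] r5c1's peers cover all but 2, so r5c1=2.
Step 7. [r5c6∈{4}] r5c6 is down to just 4, so r5c6=4.
Step 8. [r1c6∈{1}] r1c6 is down to just 1. So r1c6=1.
Step 9. [r4c1∈{1}] nothing but 1 survives at r4c1. So r4c1=1.
Step 10. [r2c5∈{4}] only 4 remains possible at r2c5, so r2c5=4.
Step 11. [r5c5∈{5}] nothing but 5 survives at r5c5, so r5c5=5.
Step 12. [r1c2∈{3}] nothing but 3 survives at r1c2 ⇒ r1c2=3.
Step 13. [r3c6∈{6}] r3c6 has the single candidate 6 ⇒ r3c6=6.
Step 14. [r3c2∈{4}] r3c2 is down to just 4 ⇒ r3c2=4.
Step 15. [r2c2∈{6}] r2c2 is down to just 6 ⇒ r2c2=6.
Step 16. [r6c6∈{2}] only 2 remains possible at r6c6. So r6c6=2.
Step 17. [r4c5∈{3}] r4c5 has the single candidate 3. So r4c5=3.
Step 18. [r6c1∈{6}] r6c1 has the single candidate 6, so r6c1=6.
Step 19. [r5c3∈{3}] only 3 remains possible at r5c3, so r5c3=3.
Step 20. [r6c3∈{4}] r6c3 is down to just 4, so r6c3=4.
Step 21. [r1c4∈{5}] nothing but 5 survives at r1c4, so r1c4=5.

Answer: 4 3 2 5 6 1 / 5 6 1 2 4 3 / 3 4 5 1 2 6 / 1 2 6 4 3 5 / 2 1 3 6 5 4 / 6 5 4 3 1 2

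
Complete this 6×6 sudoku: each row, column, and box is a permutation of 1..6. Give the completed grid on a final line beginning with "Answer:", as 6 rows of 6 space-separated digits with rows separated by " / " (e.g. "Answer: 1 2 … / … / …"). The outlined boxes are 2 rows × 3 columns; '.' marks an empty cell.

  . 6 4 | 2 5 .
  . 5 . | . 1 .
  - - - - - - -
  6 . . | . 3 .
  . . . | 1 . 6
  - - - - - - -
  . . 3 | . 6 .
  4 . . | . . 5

Step 1. [r5c6∈{1,2,4}] r5c6 is the only open cell in col 6 admitting 1. So r5c6=1.
Step 2. [r5c2∈{2}] only 2 remains possible at r5c2 ⇒ r5c2=2.
Step 3. [r4c5∈{2,4}] col 5 places 4 nowhere but r4c5 ⇒ r4c5=4.
Step 4. [r2c3∈{2}] r2c3 has the single candidate 2, so r2c3=2.
Step 5. [r2c1∈{3}] r2c1's peers cover all but 3. So r2c1=3.
Step 6. [r4c3∈{5}] nothing but 5 survives at r4c3 ⇒ r4c3=5.
Step 7. [r6c2∈{1}] nothing but 1 survives at r6c2. So r6c2=1.
Step 8. [r5c4∈{4}] r5c4 is down to just 4 ⇒ r5c4=4.
Step 9. [r5c1∈{5}] r5c1 is down to just 5. So r5c1=5.
Step 10. [r2c6∈{4}] r2c6 is down to just 4, so r2c6=4.
Step 11. [r1c6∈{3}] r1c6's peers cover all but 3 ⇒ r1c6=3.
Step 12. [r4c1∈{2}] r4c1 is down to just 2 ⇒ r4c1=2.
Step 13. [r3c2∈{4}] nothing but 4 survives at r3c2 ⇒ r3c2=4.
Step 14. [r6c5∈{2}] r6c5 has the single candidate 2. So r6c5=2.
Step 15. [r2c4∈{6}] r2c4 has the single candidate 6 ⇒ r2c4=6.
Step 16. [r3c3∈{1}] nothing but 1 survives at r3c3, so r3c3=1.
Step 17. [r3c4∈{5}] r3c4 has the single candidate 5. So r3c4=5.
Step 18. [r6c4∈{3}] r6c4 is down to just 3 ⇒ r6c4=3.
Step 19. [r1c1∈{1}] only 1 remains possible at r1c1 ⇒ r1c1=1.
Step 20. [r3c6∈{2}] nothing but 2 survives at r3c6. So r3c6=2.
Step 21. [r4c2∈{3}] nothing but 3 survives at r4c2 ⇒ r4c2=3.
Step 22. [r6c3∈{6}] only 6 remains possible at r6c3. So r6c3=6.

Answer: 1 6 4 2 5 3 / 3 5 2 6 1 4 / 6 4 1 5 3 2 / 2 3 5 1 4 6 / 5 2 3 4 6 1 / 4 1 6 3 2 5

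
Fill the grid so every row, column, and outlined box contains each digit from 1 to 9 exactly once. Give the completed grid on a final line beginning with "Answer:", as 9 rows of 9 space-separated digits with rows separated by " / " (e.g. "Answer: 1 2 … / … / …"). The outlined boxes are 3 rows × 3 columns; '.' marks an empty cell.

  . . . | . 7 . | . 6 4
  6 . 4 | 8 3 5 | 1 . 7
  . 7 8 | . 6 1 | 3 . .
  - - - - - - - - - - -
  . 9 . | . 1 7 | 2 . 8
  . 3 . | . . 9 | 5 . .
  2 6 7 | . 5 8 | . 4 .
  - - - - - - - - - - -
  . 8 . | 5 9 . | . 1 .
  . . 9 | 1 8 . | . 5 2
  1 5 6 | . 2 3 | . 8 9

Step 1. [r3c4∈{2,4,9}] in row 3, 4 fits only at r3c4, so r3c4=4.
Step 2. [r8c1∈{3,4,7}] row 8 places 3 nowhere but r8c1. So r8c1=3.
Step 3. [r8c7∈{4,6,7}] in row 8, 7 fits only at r8c7, so r8c7=7.
Step 4. [r1c4∈{2,9}] r1c4 is the only open cell in col 4 admitting 9 ⇒ r1c4=9.
Step 5. [r1c1∈{5}] r1c1 is down to just 5 ⇒ r1c1=5.
Step 6. [r5c9∈{1,6}] across box 6, 6 lands solely at r5c9. So r5c9=6.
Step 7. [r2c2∈{2}] r2c2's peers cover all but 2. So r2c2=2.
Step 8. [r6c4∈{3}] r6c4 is down to just 3. So r6c4=3.
Step 9. [r8c6∈{4,6}] r8c6 is the only open cell in row 8 admitting 6. So r8c6=6.
Step 10. [r4c1∈{4}] r4c1 is down to just 4. So r4c1=4.
Step 11. [r7c7∈{4,6}] in row 7, 6 fits only at r7c7. So r7c7=6.
Step 12. [r5c3∈{1}] nothing but 1 survives at r5c3, so r5c3=1.
Step 13. [r2c8∈{9}] r2c8 has the single candidate 9. So r2c8=9.
Step 14. [r6c7∈{9}] nothing but 9 survives at r6c7, so r6c7=9.
Step 15. [r4c3∈{5}] nothing but 5 survives at r4c3 ⇒ r4c3=5.
Step 16. [r3c9∈{5}] r3c9 has the single candidate 5, so r3c9=5.
Step 17. [r4c4∈{6}] r4c4 is down to just 6, so r4c4=6.
Step 18. [r9c7∈{4}] nothing but 4 survives at r9c7. So r9c7=4.
Step 19. [r9c4∈{7}] only 7 remains possible at r9c4. So r9c4=7.
Step 20. [r3c8∈{2}] r3c8 is down to just 2, so r3c8=2.
Step 21. [r5c8∈{7}] nothing but 7 survives at r5c8, so r5c8=7.
Step 22. [r3c1∈{9}] r3c1 has the single candidate 9. So r3c1=9.
Step 23. [r5c5∈{4}] only 4 remains possible at r5c5 ⇒ r5c5=4.
Step 24. [r7c3∈{2}] r7c3 is down to just 2 ⇒ r7c3=2.
Step 25. [r1c2∈{1}] nothing but 1 survives at r1c2. So r1c2=1.
Step 26. [r7c9∈{3}] only 3 remains possible at r7c9 ⇒ r7c9=3.
Step 27. [r1c3∈{3}] only 3 remains possible at r1c3 ⇒ r1c3=3.
Step 28. [r5c4∈{2}] r5c4 has the single candidate 2. So r5c4=2.
Step 29. [r1c7∈{8}] r1c7 is down to just 8 ⇒ r1c7=8.
Step 30. [r1c6∈{2}] only 2 remains possible at r1c6, so r1c6=2.
Step 31. [r8c2∈{4}] r8c2's peers cover all but 4 ⇒ r8c2=4.
Step 32. [r4c8∈{3}] r4c8's peers cover all but 3. So r4c8=3.
Step 33. [r7c6∈{4}] r7c6 is down to just 4. So r7c6=4.
Step 34. [r6c9∈{1}] r6c9 has the single candidate 1, so r6c9=1.
Step 35. [r7c1∈{7}] only 7 remains possible at r7c1. So r7c1=7.
Step 36. [r5c1∈{8}] r5c1 is down to just 8. So r5c1=8.

Answer: 5 1 3 9 7 2 8 6 4 / 6 2 4 8 3 5 1 9 7 / 9 7 8 4 6 1 3 2 5 / 4 9 5 6 1 7 2 3 8 / 8 3 1 2 4 9 5 7 6 / 2 6 7 3 5 8 9 4 1 / 7 8 2 5 9 4 6 1 3 / 3 4 9 1 8 6 7 5 2 / 1 5 6 7 2 3 4 8 9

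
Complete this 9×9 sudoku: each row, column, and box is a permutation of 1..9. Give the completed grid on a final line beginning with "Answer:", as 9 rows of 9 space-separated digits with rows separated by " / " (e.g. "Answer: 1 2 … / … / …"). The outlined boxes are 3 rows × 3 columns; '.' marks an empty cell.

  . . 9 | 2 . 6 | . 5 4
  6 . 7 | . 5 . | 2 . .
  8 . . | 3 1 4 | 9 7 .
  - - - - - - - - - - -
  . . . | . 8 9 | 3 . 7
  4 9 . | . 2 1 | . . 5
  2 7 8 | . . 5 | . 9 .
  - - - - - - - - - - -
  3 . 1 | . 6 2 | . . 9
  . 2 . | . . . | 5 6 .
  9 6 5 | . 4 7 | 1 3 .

Step 1. [r8c9∈{8}] nothing but 8 survives at r8c9, so r8c9=8.
Step 2. [r7c8∈{4}] nothing but 4 survives at r7c8, so r7c8=4.
Step 3. [r1c1∈{1}] only 1 remains possible at r1c1 ⇒ r1c1=1.
Step 4. [r6c9∈{1,6}] across row 6, 1 lands solely at r6c9. So r6c9=1.
Step 5. [r9c4∈{8}] nothing but 8 survives at r9c4. So r9c4=8.
Step 6. [r1c7∈{8}] only 8 remains possible at r1c7, so r1c7=8.
Step 7. [r5c7∈{6}] nothing but 6 survives at r5c7 ⇒ r5c7=6.
Step 8. [r6c4∈{4,6}] row 6 places 6 nowhere but r6c4. So r6c4=6.
Step 9. [r8c5∈{3,9}] 9 has one home in col 5: r8c5 ⇒ r8c5=9.
Step 10. [r4c1∈{5}] only 5 remains possible at r4c1. So r4c1=5.
Step 11. [r1c2∈{3}] nothing but 3 survives at r1c2. So r1c2=3.
Step 12. [r2c8∈{1}] nothing but 1 survives at r2c8, so r2c8=1.
Step 13. [r3c9∈{6}] r3c9's peers cover all but 6, so r3c9=6.
Step 14. [r4c4∈{4}] r4c4 has the single candidate 4, so r4c4=4.
Step 15. [r2c2∈{4}] r2c2 is down to just 4, so r2c2=4.
Step 16. [r2c6∈{8}] r2c6 has the single candidate 8 ⇒ r2c6=8.
Step 17. [r3c2∈{5}] r3c2 has the single candidate 5 ⇒ r3c2=5.
Step 18. [r8c3∈{4}] nothing but 4 survives at r8c3. So r8c3=4.
Step 19. [r5c3∈{3}] r5c3 has the single candidate 3, so r5c3=3.
Step 20. [r1c5∈{7}] r1c5 is down to just 7 ⇒ r1c5=7.
Step 21. [r6c5∈{3}] only 3 remains possible at r6c5, so r6c5=3.
Step 22. [r5c8∈{8}] nothing but 8 survives at r5c8, so r5c8=8.
Step 23. [r9c9∈{2}] r9c9 has the single candidate 2, so r9c9=2.
Step 24. [r8c6∈{3}] only 3 remains possible at r8c6. So r8c6=3.
Step 25. [r7c4∈{5}] r7c4's peers cover all but 5. So r7c4=5.
Step 26. [r2c4∈{9}] r2c4 has the single candidate 9 ⇒ r2c4=9.
Step 27. [r4c2∈{1}] r4c2's peers cover all but 1. So r4c2=1.
Step 28. [r4c8∈{2}] r4c8's peers cover all but 2 ⇒ r4c8=2.
Step 29. [r7c7∈{7}] r7c7 has the single candidate 7 ⇒ r7c7=7.
Step 30. [r8c4∈{1}] r8c4's peers cover all but 1, so r8c4=1.
Step 31. [r5c4∈{7}] r5c4 has the single candidate 7 ⇒ r5c4=7.
Step 32. [r8c1∈{7}] r8c1's peers cover all but 7 ⇒ r8c1=7.
Step 33. [r3c3∈{2}] nothing but 2 survives at r3c3, so r3c3=2.
Step 34. [r2c9∈{3}] r2c9's peers cover all but 3. So r2c9=3.
Step 35. [r7c2∈{8}] r7c2's peers cover all but 8. So r7c2=8.
Step 36. [r6c7∈{4}] r6c7 has the single candidate 4 ⇒ r6c7=4.
Step 37. [r4c3∈{6}] nothing but 6 survives at r4c3. So r4c3=6.

Answer: 1 3 9 2 7 6 8 5 4 / 6 4 7 9 5 8 2 1 3 / 8 5 2 3 1 4 9 7 6 / 5 1 6 4 8 9 3 2 7 / 4 9 3 7 2 1 6 8 5 / 2 7 8 6 3 5 4 9 1 / 3 8 1 5 6 2 7 4 9 / 7 2 4 1 9 3 5 6 8 / 9 6 5 8 4 7 1 3 2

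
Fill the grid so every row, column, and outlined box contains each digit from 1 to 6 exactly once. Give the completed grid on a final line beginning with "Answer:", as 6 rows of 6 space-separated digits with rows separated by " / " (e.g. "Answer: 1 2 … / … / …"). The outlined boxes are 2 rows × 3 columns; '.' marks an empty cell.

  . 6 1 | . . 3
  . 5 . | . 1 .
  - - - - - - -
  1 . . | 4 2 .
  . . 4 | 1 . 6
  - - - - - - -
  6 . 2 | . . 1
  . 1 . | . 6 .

Step 1. [r4c5∈{3,5}] box 4 places 3 nowhere but r4c5, so r4c5=3.
Step 2. [r5c2∈{3,4}] r5c2 is the only open cell in col 2 admitting 4, so r5c2=4.
Step 3. [r5c5∈{5}] r5c5 has the single candidate 5 ⇒ r5c5=5.
Step 4. [r2c3∈{3}] nothing but 3 survives at r2c3, so r2c3=3.
Step 5. [r4c1∈{2,5}] r4c1 is the only open cell in row 4 admitting 5, so r4c1=5.
Step 6. [r1c5∈{4}] r1c5's peers cover all but 4. So r1c5=4.
Step 7. [r2c6∈{2}] nothing but 2 survives at r2c6 ⇒ r2c6=2.
Step 8. [r5c4∈{3}] nothing but 3 survives at r5c4 ⇒ r5c4=3.
Step 9. [r3c6∈{5}] r3c6's peers cover all but 5 ⇒ r3c6=5.
Step 10. [r2c4∈{6}] nothing but 6 survives at r2c4 ⇒ r2c4=6.
Step 11. [r6c6∈{4}] r6c6 is down to just 4 ⇒ r6c6=4.
Step 12. [r4c2∈{2}] nothing but 2 survives at r4c2, so r4c2=2.
Step 13. [r2c1∈{4}] r2c1 is down to just 4, so r2c1=4.
Step 14. [r6c4∈{2}] r6c4 has the single candidate 2. So r6c4=2.
Step 15. [r1c4∈{5}] r1c4 has the single candidate 5, so r1c4=5.
Step 16. [r3c2∈{3}] r3c2 is down to just 3, so r3c2=3.
Step 17. [r6c3∈{5}] r6c3 is down to just 5 ⇒ r6c3=5.
Step 18. [r1c1∈{2}] only 2 remains possible at r1c1, so r1c1=2.
Step 19. [r3c3∈{6}] r3c3 is down to just 6 ⇒ r3c3=6.
Step 20. [r6c1∈{3}] r6c1 is down to just 3 ⇒ r6c1=3.

Answer: 2 6 1 5 4 3 / 4 5 3 6 1 2 / 1 3 6 4 2 5 / 5 2 4 1 3 6 / 6 4 2 3 5 1 / 3 1 5 2 6 4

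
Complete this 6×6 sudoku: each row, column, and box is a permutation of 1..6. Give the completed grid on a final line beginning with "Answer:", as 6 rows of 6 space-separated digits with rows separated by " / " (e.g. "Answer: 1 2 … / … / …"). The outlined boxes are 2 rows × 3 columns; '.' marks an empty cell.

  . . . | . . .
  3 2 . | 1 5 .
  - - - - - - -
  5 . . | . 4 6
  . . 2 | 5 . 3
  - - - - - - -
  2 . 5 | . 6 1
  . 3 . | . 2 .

Step 1. [r1c4∈{2,3,4,6}] across col 4, 6 lands solely at r1c4. So r1c4=6.
Step 2. [r5c2∈{4}] r5c2 is down to just 4, so r5c2=4.
Step 3. [r3c2∈{1}] r3c2 is down to just 1 ⇒ r3c2=1.
Step 4. [r2c6∈{4}] only 4 remains possible at r2c6, so r2c6=4.
Step 5. [r1c3∈{1,4}] r1c3 is the only open cell in col 3 admitting 4 ⇒ r1c3=4.
Step 6. [r6c3∈{1,6}] in col 3, 1 fits only at r6c3 ⇒ r6c3=1.
Step 7. [r6c1∈{6}] r6c1 has the single candidate 6, so r6c1=6.
Step 8. [r4c2∈{6}] only 6 remains possible at r4c2 ⇒ r4c2=6.
Step 9. [r1c1∈{1}] r1c1 has the single candidate 1. So r1c1=1.
Step 10. [r4c5∈{1}] only 1 remains possible at r4c5, so r4c5=1.
Step 11. [r1c6∈{2}] r1c6's peers cover all but 2, so r1c6=2.
Step 12. [r1c5∈{3}] r1c5 has the single candidate 3 ⇒ r1c5=3.
Step 13. [r6c6∈{5}] nothing but 5 survives at r6c6 ⇒ r6c6=5.
Step 14. [r5c4∈{3}] only 3 remains possible at r5c4 ⇒ r5c4=3.
Step 15. [r4c1∈{4}] nothing but 4 survives at r4c1 ⇒ r4c1=4.
Step 16. [r6c4∈{4}] r6c4 has the single candidate 4, so r6c4=4.
Step 17. [r3c4∈{2}] r3c4's peers cover all but 2. So r3c4=2.
Step 18. [r2c3∈{6}] nothing but 6 survives at r2c3, so r2c3=6.
Step 19. [r3c3∈{3}] r3c3 has the single candidate 3 ⇒ r3c3=3.
Step 20. [r1c2∈{5}] r1c2's peers cover all but 5. So r1c2=5.

Answer: 1 5 4 6 3 2 / 3 2 6 1 5 4 / 5 1 3 2 4 6 / 4 6 2 5 1 3 / 2 4 5 3 6 1 / 6 3 1 4 2 5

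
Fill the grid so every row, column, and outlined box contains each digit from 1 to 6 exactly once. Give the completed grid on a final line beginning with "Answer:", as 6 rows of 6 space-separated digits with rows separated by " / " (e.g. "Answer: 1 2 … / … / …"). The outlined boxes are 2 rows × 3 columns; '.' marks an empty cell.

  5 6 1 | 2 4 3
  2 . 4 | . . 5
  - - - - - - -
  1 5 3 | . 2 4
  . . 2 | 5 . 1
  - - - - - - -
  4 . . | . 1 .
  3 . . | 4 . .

Step 1. [r3c4∈{6}] r3c4 has the single candidate 6 ⇒ r3c4=6.
Step 2. [r5c3∈{5,6}] r5c3 is the only open cell in row 5 admitting 5, so r5c3=5.
Step 3. [r5c6∈{2,6}] r5c6 is the only open cell in row 5 admitting 6, so r5c6=6.
Step 4. [r6c2∈{1,2}] in row 6, 1 fits only at r6c2. So r6c2=1.
Step 5. [r4c1∈{6}] r4c1 is down to just 6. So r4c1=6.
Step 6. [r5c4∈{3}] r5c4 has the single candidate 3, so r5c4=3.
Step 7. [r6c3∈{6}] nothing but 6 survives at r6c3, so r6c3=6.
Step 8. [r2c2∈{3}] r2c2's peers cover all but 3 ⇒ r2c2=3.
Step 9. [r4c5∈{3}] r4c5 has the single candidate 3, so r4c5=3.
Step 10. [r6c6∈{2}] only 2 remains possible at r6c6 ⇒ r6c6=2.
Step 11. [r2c5∈{6}] only 6 remains possible at r2c5 ⇒ r2c5=6.
Step 12. [r4c2∈{4}] only 4 remains possible at r4c2, so r4c2=4.
Step 13. [r6c5∈{5}] r6c5's peers cover all but 5. So r6c5=5.
Step 14. [r2c4∈{1}] nothing but 1 survives at r2c4. So r2c4=1.
Step 15. [r5c2∈{2}] r5c2's peers cover all but 2. So r5c2=2.

Answer: 5 6 1 2 4 3 / 2 3 4 1 6 5 / 1 5 3 6 2 4 / 6 4 2 5 3 1 / 4 2 5 3 1 6 / 3 1 6 4 5 2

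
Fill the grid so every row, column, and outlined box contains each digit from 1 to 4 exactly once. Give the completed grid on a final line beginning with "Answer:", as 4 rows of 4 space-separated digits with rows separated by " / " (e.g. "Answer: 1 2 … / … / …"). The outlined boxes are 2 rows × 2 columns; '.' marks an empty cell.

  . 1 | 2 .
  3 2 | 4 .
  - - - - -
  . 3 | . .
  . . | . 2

Step 1. [r3c3∈{1}] r3c3's peers cover all but 1, so r3c3=1.
Step 2. [r4c2∈{4}] r4c2 has the single candidate 4. So r4c2=4.
Step 3. [r2c4∈{1}] nothing but 1 survives at r2c4, so r2c4=1.
Step 4. [r1c4∈{3}] nothing but 3 survives at r1c4. So r1c4=3.
Step 5. [r3c1∈{2}] r3c1 has the single candidate 2, so r3c1=2.
Step 6. [r1c1∈{4}] r1c1's peers cover all but 4, so r1c1=4.
Step 7. [r4c3∈{3}] r4c3 is down to just 3. So r4c3=3.
Step 8. [r3c4∈{4}] nothing but 4 survives at r3c4 ⇒ r3c4=4.
Step 9. [r4c1∈{1}] only 1 remains possible at r4c1. So r4c1=1.

Answer: 4 1 2 3 / 3 2 4 1 / 2 3 1 4 / 1 4 3 2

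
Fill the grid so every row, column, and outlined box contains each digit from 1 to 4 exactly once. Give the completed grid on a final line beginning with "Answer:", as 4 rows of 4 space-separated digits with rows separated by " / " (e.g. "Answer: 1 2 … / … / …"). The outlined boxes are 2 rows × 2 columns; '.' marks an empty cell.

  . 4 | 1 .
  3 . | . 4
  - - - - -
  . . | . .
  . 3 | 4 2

Step 1. [r3c4∈{1,3}] 1 has one home in col 4: r3c4, so r3c4=1.
Step 2. [r1c1∈{2}] only 2 remains possible at r1c1. So r1c1=2.
Step 3. [r3c3∈{3}] only 3 remains possible at r3c3, so r3c3=3.
Step 4. [r3c1∈{4}] only 4 remains possible at r3c1 ⇒ r3c1=4.
Step 5. [r1c4∈{3}] r1c4 is down to just 3 ⇒ r1c4=3.
Step 6. [r4c1∈{1}] r4c1 has the single candidate 1. So r4c1=1.
Step 7. [r2c2∈{1}] nothing but 1 survives at r2c2 ⇒ r2c2=1.
Step 8. [r2c3∈{2}] r2c3 has the single candidate 2. So r2c3=2.
Step 9. [r3c2∈{2}] r3c2 has the single candidate 2, so r3c2=2.

Answer: 2 4 1 3 / 3 1 2 4 / 4 2 3 1 / 1 3 4 2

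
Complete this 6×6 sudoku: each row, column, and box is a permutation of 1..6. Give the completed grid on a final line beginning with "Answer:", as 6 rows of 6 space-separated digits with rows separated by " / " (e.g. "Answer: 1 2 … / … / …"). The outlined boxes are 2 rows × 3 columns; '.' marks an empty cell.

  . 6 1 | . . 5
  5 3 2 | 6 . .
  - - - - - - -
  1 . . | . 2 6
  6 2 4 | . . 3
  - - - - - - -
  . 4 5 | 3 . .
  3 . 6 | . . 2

Step 1. [r5c6∈{1}] r5c6 has the single candidate 1, so r5c6=1.
Step 2. [r3c4∈{4,5}] across row 3, 4 lands solely at r3c4 ⇒ r3c4=4.
Step 3. [r6c5∈{4,5}] r6c5 is the only open cell in row 6 admitting 4 ⇒ r6c5=4.
Step 4. [r4c5∈{1,5}] across col 5, 5 lands solely at r4c5 ⇒ r4c5=5.
Step 5. [r2c5∈{1}] r2c5 has the single candidate 1, so r2c5=1.
Step 6. [r1c5∈{3}] r1c5's peers cover all but 3, so r1c5=3.
Step 7. [r5c5∈{6}] only 6 remains possible at r5c5, so r5c5=6.
Step 8. [r6c2∈{1}] r6c2's peers cover all but 1. So r6c2=1.
Step 9. [r1c4∈{2}] r1c4 is down to just 2 ⇒ r1c4=2.
Step 10. [r3c2∈{5}] nothing but 5 survives at r3c2. So r3c2=5.
Step 11. [r3c3∈{3}] only 3 remains possible at r3c3, so r3c3=3.
Step 12. [r2c6∈{4}] r2c6's peers cover all but 4. So r2c6=4.
Step 13. [r4c4∈{1}] only 1 remains possible at r4c4, so r4c4=1.
Step 14. [r1c1∈{4}] r1c1 is down to just 4, so r1c1=4.
Step 15. [r6c4∈{5}] r6c4 is down to just 5 ⇒ r6c4=5.
Step 16. [r5c1∈{2}] r5c1's peers cover all but 2 ⇒ r5c1=2.

Answer: 4 6 1 2 3 5 / 5 3 2 6 1 4 / 1 5 3 4 2 6 / 6 2 4 1 5 3 / 2 4 5 3 6 1 / 3 1 6 5 4 2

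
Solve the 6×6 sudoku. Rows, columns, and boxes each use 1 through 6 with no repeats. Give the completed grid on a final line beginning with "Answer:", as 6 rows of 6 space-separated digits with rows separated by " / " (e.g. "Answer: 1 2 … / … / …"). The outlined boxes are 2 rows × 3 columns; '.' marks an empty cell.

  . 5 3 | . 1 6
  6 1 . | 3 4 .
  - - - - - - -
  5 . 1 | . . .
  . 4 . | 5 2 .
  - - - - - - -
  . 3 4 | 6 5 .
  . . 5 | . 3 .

Step 1. [r6c4∈{1,2,4}] col 4 places 1 nowhere but r6c4, so r6c4=1.
Step 2. [r6c1∈{2}] nothing but 2 survives at r6c1 ⇒ r6c1=2.
Step 3. [r3c6∈{3,4}] 3 has one home in row 3: r3c6 ⇒ r3c6=3.
Step 4. [r2c3∈{2}] r2c3's peers cover all but 2, so r2c3=2.
Step 5. [r6c2∈{6}] nothing but 6 survives at r6c2, so r6c2=6.
Step 6. [r1c1∈{4}] nothing but 4 survives at r1c1, so r1c1=4.
Step 7. [r2c6∈{5}] only 5 remains possible at r2c6 ⇒ r2c6=5.
Step 8. [r3c4∈{4}] r3c4 is down to just 4 ⇒ r3c4=4.
Step 9. [r5c6∈{2}] r5c6 has the single candidate 2. So r5c6=2.
Step 10. [r6c6∈{4}] r6c6 has the single candidate 4, so r6c6=4.
Step 11. [r4c6∈{1}] nothing but 1 survives at r4c6 ⇒ r4c6=1.
Step 12. [r3c2∈{2}] only 2 remains possible at r3c2 ⇒ r3c2=2.
Step 13. [r5c1∈{1}] r5c1 is down to just 1, so r5c1=1.
Step 14. [r4c3∈{6}] only 6 remains possible at r4c3, so r4c3=6.
Step 15. [r4c1∈{3}] nothing but 3 survives at r4c1 ⇒ r4c1=3.
Step 16. [r1c4∈{2}] nothing but 2 survives at r1c4. So r1c4=2.
Step 17. [r3c5∈{6}] r3c5 is down to just 6. So r3c5=6.

Answer: 4 5 3 2 1 6 / 6 1 2 3 4 5 / 5 2 1 4 6 3 / 3 4 6 5 2 1 / 1 3 4 6 5 2 / 2 6 5 1 3 4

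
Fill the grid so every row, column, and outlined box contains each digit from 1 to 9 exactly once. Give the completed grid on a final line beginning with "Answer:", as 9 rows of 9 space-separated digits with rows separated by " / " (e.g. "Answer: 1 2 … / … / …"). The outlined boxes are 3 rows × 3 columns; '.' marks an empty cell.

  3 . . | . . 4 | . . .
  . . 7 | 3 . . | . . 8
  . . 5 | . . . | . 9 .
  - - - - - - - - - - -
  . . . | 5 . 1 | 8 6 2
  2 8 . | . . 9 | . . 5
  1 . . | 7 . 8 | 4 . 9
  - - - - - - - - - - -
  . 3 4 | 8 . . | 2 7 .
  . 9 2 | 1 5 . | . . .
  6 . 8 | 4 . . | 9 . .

Step 1. [r1c3∈{1,6,9}] across col 3, 1 lands solely at r1c3. So r1c3=1.
Step 2. [r6c5∈{2,3,6}] r6c5 is the only open cell in row 6 admitting 2, so r6c5=2.
Step 3. [r9c8∈{1,3,5}] r9c8 is the only open cell in box 9 admitting 5. So r9c8=5.
Step 4. [r7c6∈{6}] r7c6 is down to just 6 ⇒ r7c6=6.
Step 5. [r6c8∈{3}] r6c8 has the single candidate 3 ⇒ r6c8=3.
Step 6. [r5c4∈{6}] only 6 remains possible at r5c4. So r5c4=6.
Step 7. [r3c4∈{2}] r3c4 has the single candidate 2, so r3c4=2.
Step 8. [r3c6∈{7}] r3c6 is down to just 7, so r3c6=7.
Step 9. [r8c6∈{3}] r8c6 has the single candidate 3 ⇒ r8c6=3.
Step 10. [r8c7∈{6}] only 6 remains possible at r8c7. So r8c7=6.
Step 11. [r2c1∈{4,9}] 9 has one home in box 1: r2c1. So r2c1=9.
Step 12. [r1c5∈{6,8,9}] 8 has one home in row 1: r1c5. So r1c5=8.
Step 13. [r7c9∈{1}] r7c9 has the single candidate 1. So r7c9=1.
Step 14. [r5c3∈{3}] nothing but 3 survives at r5c3. So r5c3=3.
Step 15. [r8c9∈{4}] r8c9 has the single candidate 4. So r8c9=4.
Step 16. [r2c8∈{1,2,4}] 4 has one home in col 8: r2c8 ⇒ r2c8=4.
Step 17. [r5c7∈{1,7}] in row 5, 7 fits only at r5c7, so r5c7=7.
Step 18. [r2c2∈{2,6}] r2c2 is the only open cell in row 2 admitting 2. So r2c2=2.
Step 19. [r1c2∈{6}] r1c2 has the single candidate 6. So r1c2=6.
Step 20. [r3c2∈{4}] r3c2 is down to just 4, so r3c2=4.
Step 21. [r8c1∈{7}] r8c1 has the single candidate 7, so r8c1=7.
Step 22. [r3c7∈{1,3}] col 7 places 3 nowhere but r3c7, so r3c7=3.
Step 23. [r2c5∈{1,6}] 6 has one home in row 2: r2c5. So r2c5=6.
Step 24. [r2c7∈{1,5}] in row 2, 1 fits only at r2c7 ⇒ r2c7=1.
Step 25. [r5c5∈{4}] r5c5's peers cover all but 4 ⇒ r5c5=4.
Step 26. [r8c8∈{8}] nothing but 8 survives at r8c8 ⇒ r8c8=8.
Step 27. [r3c1∈{8}] nothing but 8 survives at r3c1. So r3c1=8.
Step 28. [r6c3∈{6}] only 6 remains possible at r6c3, so r6c3=6.
Step 29. [r2c6∈{5}] r2c6 is down to just 5, so r2c6=5.
Step 30. [r6c2∈{5}] only 5 remains possible at r6c2. So r6c2=5.
Step 31. [r1c4∈{9}] nothing but 9 survives at r1c4 ⇒ r1c4=9.
Step 32. [r3c5∈{1}] only 1 remains possible at r3c5. So r3c5=1.
Step 33. [r3c9∈{6}] r3c9 has the single candidate 6, so r3c9=6.
Step 34. [r9c9∈{3}] r9c9 is down to just 3. So r9c9=3.
Step 35. [r9c2∈{1}] nothing but 1 survives at r9c2 ⇒ r9c2=1.
Step 36. [r7c1∈{5}] nothing but 5 survives at r7c1, so r7c1=5.
Step 37. [r4c3∈{9}] r4c3's peers cover all but 9 ⇒ r4c3=9.
Step 38. [r4c1∈{4}] r4c1 has the single candidate 4 ⇒ r4c1=4.
Step 39. [r7c5∈{9}] r7c5's peers cover all but 9 ⇒ r7c5=9.
Step 40. [r1c8∈{2}] r1c8 has the single candidate 2 ⇒ r1c8=2.
Step 41. [r1c7∈{5}] r1c7 has the single candidate 5 ⇒ r1c7=5.
Step 42. [r4c5∈{3}] r4c5 is down to just 3. So r4c5=3.
Step 43. [r9c5∈{7}] only 7 remains possible at r9c5. So r9c5=7.
Step 44. [r1c9∈{7}] r1c9 is down to just 7. So r1c9=7.
Step 45. [r5c8∈{1}] nothing but 1 survives at r5c8 ⇒ r5c8=1.
Step 46. [r9c6∈{2}] nothing but 2 survives at r9c6 ⇒ r9c6=2.
Step 47. [r4c2∈{7}] only 7 remains possible at r4c2, so r4c2=7.

Answer: 3 6 1 9 8 4 5 2 7 / 9 2 7 3 6 5 1 4 8 / 8 4 5 2 1 7 3 9 6 / 4 7 9 5 3 1 8 6 2 / 2 8 3 6 4 9 7 1 5 / 1 5 6 7 2 8 4 3 9 / 5 3 4 8 9 6 2 7 1 / 7 9 2 1 5 3 6 8 4 / 6 1 8 4 7 2 9 5 3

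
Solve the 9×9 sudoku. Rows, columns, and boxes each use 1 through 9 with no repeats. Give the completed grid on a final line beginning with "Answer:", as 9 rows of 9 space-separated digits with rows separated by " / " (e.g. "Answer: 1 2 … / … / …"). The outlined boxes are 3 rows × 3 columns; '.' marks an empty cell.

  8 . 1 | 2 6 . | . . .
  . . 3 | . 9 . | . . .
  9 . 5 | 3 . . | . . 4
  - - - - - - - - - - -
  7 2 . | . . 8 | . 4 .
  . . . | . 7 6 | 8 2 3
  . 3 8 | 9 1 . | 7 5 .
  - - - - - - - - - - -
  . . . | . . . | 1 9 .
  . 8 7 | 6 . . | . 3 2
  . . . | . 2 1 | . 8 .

Step 1. [r1c8∈{7}] nothing but 7 survives at r1c8 ⇒ r1c8=7.
Step 2. [r1c2∈{4}] r1c2's peers cover all but 4. So r1c2=4.
Step 3. [r2c4∈{1,4,5,7,8}] 1 has one home in col 4: r2c4, so r2c4=1.
Step 4. [r2c8∈{6}] r2c8 has the single candidate 6, so r2c8=6.
Step 5. [r7c6∈{3,4,5,7}] in col 6, 3 fits only at r7c6. So r7c6=3.
Step 6. [r6c9∈{6}] only 6 remains possible at r6c9 ⇒ r6c9=6.
Step 7. [r6c1∈{4}] only 4 remains possible at r6c1, so r6c1=4.
Step 8. [r9c7∈{4,5,6}] in col 7, 6 fits only at r9c7 ⇒ r9c7=6.
Step 9. [r1c6∈{5}] r1c6's peers cover all but 5 ⇒ r1c6=5.
Step 10. [r7c1∈{2,5,6}] col 1 places 6 nowhere but r7c1 ⇒ r7c1=6.
Step 11. [r7c2∈{5}] nothing but 5 survives at r7c2, so r7c2=5.
Step 12. [r7c4∈{4,7,8}] r7c4 is the only open cell in col 4 admitting 8 ⇒ r7c4=8.
Step 13. [r7c5∈{4}] only 4 remains possible at r7c5, so r7c5=4.
Step 14. [r5c3∈{9}] r5c3's peers cover all but 9 ⇒ r5c3=9.
Step 15. [r8c5∈{5}] r8c5 has the single candidate 5. So r8c5=5.
Step 16. [r9c9∈{5,7}] 5 has one home in row 9: r9c9. So r9c9=5.
Step 17. [r3c6∈{7}] only 7 remains possible at r3c6, so r3c6=7.
Step 18. [r4c7∈{9}] nothing but 9 survives at r4c7. So r4c7=9.
Step 19. [r5c1∈{1,5}] across col 1, 5 lands solely at r5c1, so r5c1=5.
Step 20. [r3c7∈{2}] r3c7 has the single candidate 2, so r3c7=2.
Step 21. [r5c2∈{1}] r5c2 is down to just 1. So r5c2=1.
Step 22. [r7c3∈{2}] only 2 remains possible at r7c3. So r7c3=2.
Step 23. [r8c1∈{1}] r8c1 is down to just 1 ⇒ r8c1=1.
Step 24. [r1c9∈{9}] nothing but 9 survives at r1c9 ⇒ r1c9=9.
Step 25. [r2c6∈{4}] r2c6 has the single candidate 4. So r2c6=4.
Step 26. [r4c3∈{6}] r4c3 is down to just 6, so r4c3=6.
Step 27. [r9c4∈{7}] r9c4 is down to just 7. So r9c4=7.
Step 28. [r6c6∈{2}] only 2 remains possible at r6c6. So r6c6=2.
Step 29. [r4c9∈{1}] nothing but 1 survives at r4c9 ⇒ r4c9=1.
Step 30. [r3c2∈{6}] nothing but 6 survives at r3c2, so r3c2=6.
Step 31. [r9c3∈{4}] nothing but 4 survives at r9c3 ⇒ r9c3=4.
Step 32. [r4c4∈{5}] r4c4's peers cover all but 5. So r4c4=5.
Step 33. [r3c5∈{8}] r3c5 is down to just 8. So r3c5=8.
Step 34. [r3c8∈{1}] r3c8 is down to just 1, so r3c8=1.
Step 35. [r9c2∈{9}] r9c2's peers cover all but 9, so r9c2=9.
Step 36. [r8c6∈{9}] r8c6 is down to just 9, so r8c6=9.
Step 37. [r4c5∈{3}] nothing but 3 survives at r4c5, so r4c5=3.
Step 38. [r2c7∈{5}] r2c7's peers cover all but 5, so r2c7=5.
Step 39. [r2c1∈{2}] nothing but 2 survives at r2c1. So r2c1=2.
Step 40. [r7c9∈{7}] r7c9 has the single candidate 7, so r7c9=7.
Step 41. [r2c9∈{8}] only 8 remains possible at r2c9. So r2c9=8.
Step 42. [r8c7∈{4}] only 4 remains possible at r8c7, so r8c7=4.
Step 43. [r5c4∈{4}] nothing but 4 survives at r5c4. So r5c4=4.
Step 44. [r1c7∈{3}] r1c7's peers cover all but 3. So r1c7=3.
Step 45. [r2c2∈{7}] only 7 remains possible at r2c2. So r2c2=7.
Step 46. [r9c1∈{3}] only 3 remains possible at r9c1. So r9c1=3.

Answer: 8 4 1 2 6 5 3 7 9 / 2 7 3 1 9 4 5 6 8 / 9 6 5 3 8 7 2 1 4 / 7 2 6 5 3 8 9 4 1 / 5 1 9 4 7 6 8 2 3 / 4 3 8 9 1 2 7 5 6 / 6 5 2 8 4 3 1 9 7 / 1 8 7 6 5 9 4 3 2 / 3 9 4 7 2 1 6 8 5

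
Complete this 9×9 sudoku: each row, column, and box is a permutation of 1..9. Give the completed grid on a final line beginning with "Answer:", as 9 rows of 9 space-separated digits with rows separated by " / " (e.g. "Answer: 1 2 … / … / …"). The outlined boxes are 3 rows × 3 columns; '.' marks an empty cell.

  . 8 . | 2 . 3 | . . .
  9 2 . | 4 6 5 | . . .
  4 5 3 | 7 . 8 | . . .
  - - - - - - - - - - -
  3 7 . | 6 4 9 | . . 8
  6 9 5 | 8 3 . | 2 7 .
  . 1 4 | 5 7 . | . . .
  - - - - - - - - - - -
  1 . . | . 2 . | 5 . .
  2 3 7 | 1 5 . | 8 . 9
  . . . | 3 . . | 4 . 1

Step 1. [r8c8∈{6}] only 6 remains possible at r8c8, so r8c8=6.
Step 2. [r1c3∈{1,6}] box 1 places 6 nowhere but r1c3. So r1c3=6.
Step 3. [r7c9∈{3,7}] in box 9, 7 fits only at r7c9. So r7c9=7.
Step 4. [r1c8∈{1,4,5,9}] in col 8, 4 fits only at r1c8, so r1c8=4.
Step 5. [r4c7∈{1}] only 1 remains possible at r4c7, so r4c7=1.
Step 6. [r2c9∈{3}] nothing but 3 survives at r2c9 ⇒ r2c9=3.
Step 7. [r9c5∈{8,9}] r9c5 is the only open cell in col 5 admitting 8. So r9c5=8.
Step 8. [r6c7∈{3,6,9}] in col 7, 3 fits only at r6c7, so r6c7=3.
Step 9. [r1c5∈{1,9}] in row 1, 1 fits only at r1c5 ⇒ r1c5=1.
Step 10. [r3c8∈{1,2,9}] row 3 places 1 nowhere but r3c8 ⇒ r3c8=1.
Step 11. [r9c2∈{6}] r9c2 has the single candidate 6, so r9c2=6.
Step 12. [r1c7∈{7,9}] in row 1, 9 fits only at r1c7, so r1c7=9.
Step 13. [r8c6∈{4}] r8c6 has the single candidate 4. So r8c6=4.
Step 14. [r3c9∈{2,6}] r3c9 is the only open cell in row 3 admitting 2. So r3c9=2.
Step 15. [r7c3∈{8,9}] 8 has one home in row 7: r7c3 ⇒ r7c3=8.
Step 16. [r9c8∈{2}] r9c8 is down to just 2, so r9c8=2.
Step 17. [r6c6∈{2}] r6c6's peers cover all but 2, so r6c6=2.
Step 18. [r4c3∈{2}] r4c3 has the single candidate 2, so r4c3=2.
Step 19. [r7c4∈{9}] r7c4 is down to just 9. So r7c4=9.
Step 20. [r4c8∈{5}] r4c8 has the single candidate 5, so r4c8=5.
Step 21. [r9c3∈{9}] r9c3's peers cover all but 9. So r9c3=9.
Step 22. [r5c9∈{4}] r5c9 has the single candidate 4. So r5c9=4.
Step 23. [r7c2∈{4}] r7c2 is down to just 4, so r7c2=4.
Step 24. [r9c1∈{5}] r9c1 has the single candidate 5, so r9c1=5.
Step 25. [r2c8∈{8}] r2c8 has the single candidate 8. So r2c8=8.
Step 26. [r2c7∈{7}] r2c7's peers cover all but 7. So r2c7=7.
Step 27. [r1c1∈{7}] nothing but 7 survives at r1c1, so r1c1=7.
Step 28. [r7c8∈{3}] r7c8 has the single candidate 3. So r7c8=3.
Step 29. [r5c6∈{1}] only 1 remains possible at r5c6, so r5c6=1.
Step 30. [r3c5∈{9}] r3c5 has the single candidate 9 ⇒ r3c5=9.
Step 31. [r6c8∈{9}] r6c8's peers cover all but 9, so r6c8=9.
Step 32. [r2c3∈{1}] only 1 remains possible at r2c3, so r2c3=1.
Step 33. [r3c7∈{6}] r3c7's peers cover all but 6, so r3c7=6.
Step 34. [r1c9∈{5}] r1c9's peers cover all but 5. So r1c9=5.
Step 35. [r6c1∈{8}] only 8 remains possible at r6c1 ⇒ r6c1=8.
Step 36. [r9c6∈{7}] only 7 remains possible at r9c6. So r9c6=7.
Step 37. [r6c9∈{6}] nothing but 6 survives at r6c9, so r6c9=6.
Step 38. [r7c6∈{6}] only 6 remains possible at r7c6. So r7c6=6.

Answer: 7 8 6 2 1 3 9 4 5 / 9 2 1 4 6 5 7 8 3 / 4 5 3 7 9 8 6 1 2 / 3 7 2 6 4 9 1 5 8 / 6 9 5 8 3 1 2 7 4 / 8 1 4 5 7 2 3 9 6 / 1 4 8 9 2 6 5 3 7 / 2 3 7 1 5 4 8 6 9 / 5 6 9 3 8 7 4 2 1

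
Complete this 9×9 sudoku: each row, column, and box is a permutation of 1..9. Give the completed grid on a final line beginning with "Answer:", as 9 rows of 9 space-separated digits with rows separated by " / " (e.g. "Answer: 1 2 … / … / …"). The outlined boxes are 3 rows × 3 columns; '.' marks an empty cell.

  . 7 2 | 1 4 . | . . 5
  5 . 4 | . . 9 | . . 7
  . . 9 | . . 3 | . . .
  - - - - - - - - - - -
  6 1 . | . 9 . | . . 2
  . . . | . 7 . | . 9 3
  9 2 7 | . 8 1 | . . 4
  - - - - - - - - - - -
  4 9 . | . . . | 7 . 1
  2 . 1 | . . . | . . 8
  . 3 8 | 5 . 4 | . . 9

Step 1. [r3c9∈{6}] only 6 remains possible at r3c9, so r3c9=6.
Step 2. [r3c2∈{8}] r3c2 is down to just 8 ⇒ r3c2=8.
Step 3. [r1c6∈{6,8}] across row 1, 6 lands solely at r1c6, so r1c6=6.
Step 4. [r2c5∈{2}] r2c5's peers cover all but 2 ⇒ r2c5=2.
Step 5. [r5c7∈{1,5,6,8}] across row 5, 1 lands solely at r5c7, so r5c7=1.
Step 6. [r5c4∈{2,4,6}] 6 has one home in row 5: r5c4 ⇒ r5c4=6.
Step 7. [r7c3∈{5,6}] col 3 places 6 nowhere but r7c3 ⇒ r7c3=6.
Step 8. [r7c8∈{2,3,5}] 5 has one home in row 7: r7c8. So r7c8=5.
Step 9. [r2c4∈{8}] only 8 remains possible at r2c4, so r2c4=8.
Step 10. [r2c7∈{3}] r2c7 is down to just 3, so r2c7=3.
Step 11. [r8c8∈{3,4,6}] col 8 places 3 nowhere but r8c8 ⇒ r8c8=3.
Step 12. [r3c8∈{1,2,4}] across col 8, 4 lands solely at r3c8. So r3c8=4.
Step 13. [r4c6∈{5}] r4c6 has the single candidate 5, so r4c6=5.
Step 14. [r8c5∈{6}] r8c5 is down to just 6 ⇒ r8c5=6.
Step 15. [r4c7∈{8}] r4c7 has the single candidate 8, so r4c7=8.
Step 16. [r6c8∈{6}] r6c8's peers cover all but 6, so r6c8=6.
Step 17. [r6c4∈{3}] r6c4's peers cover all but 3 ⇒ r6c4=3.
Step 18. [r5c2∈{4,5}] in row 5, 4 fits only at r5c2, so r5c2=4.
Step 19. [r7c4∈{2}] r7c4 has the single candidate 2. So r7c4=2.
Step 20. [r8c6∈{7}] r8c6 is down to just 7 ⇒ r8c6=7.
Step 21. [r9c7∈{2,6}] row 9 places 6 nowhere but r9c7 ⇒ r9c7=6.
Step 22. [r5c1∈{8}] r5c1 is down to just 8 ⇒ r5c1=8.
Step 23. [r1c8∈{8}] nothing but 8 survives at r1c8 ⇒ r1c8=8.
Step 24. [r8c7∈{4}] only 4 remains possible at r8c7 ⇒ r8c7=4.
Step 25. [r7c6∈{8}] r7c6 has the single candidate 8. So r7c6=8.
Step 26. [r6c7∈{5}] only 5 remains possible at r6c7, so r6c7=5.
Step 27. [r3c4∈{7}] r3c4 has the single candidate 7 ⇒ r3c4=7.
Step 28. [r1c7∈{9}] r1c7 has the single candidate 9 ⇒ r1c7=9.
Step 29. [r1c1∈{3}] r1c1's peers cover all but 3, so r1c1=3.
Step 30. [r8c4∈{9}] r8c4's peers cover all but 9, so r8c4=9.
Step 31. [r2c8∈{1}] r2c8 is down to just 1 ⇒ r2c8=1.
Step 32. [r2c2∈{6}] r2c2 has the single candidate 6. So r2c2=6.
Step 33. [r7c5∈{3}] nothing but 3 survives at r7c5 ⇒ r7c5=3.
Step 34. [r5c3∈{5}] r5c3 is down to just 5. So r5c3=5.
Step 35. [r9c8∈{2}] only 2 remains possible at r9c8, so r9c8=2.
Step 36. [r4c4∈{4}] nothing but 4 survives at r4c4 ⇒ r4c4=4.
Step 37. [r4c8∈{7}] r4c8 is down to just 7 ⇒ r4c8=7.
Step 38. [r5c6∈{2}] r5c6 has the single candidate 2. So r5c6=2.
Step 39. [r4c3∈{3}] r4c3's peers cover all but 3 ⇒ r4c3=3.
Step 40. [r3c7∈{2}] nothing but 2 survives at r3c7. So r3c7=2.
Step 41. [r9c1∈{7}] nothing but 7 survives at r9c1, so r9c1=7.
Step 42. [r3c5∈{5}] nothing but 5 survives at r3c5, so r3c5=5.
Step 43. [r9c5∈{1}] r9c5 has the single candidate 1. So r9c5=1.
Step 44. [r8c2∈{5}] only 5 remains possible at r8c2, so r8c2=5.
Step 45. [r3c1∈{1}] nothing but 1 survives at r3c1 ⇒ r3c1=1.

Answer: 3 7 2 1 4 6 9 8 5 / 5 6 4 8 2 9 3 1 7 / 1 8 9 7 5 3 2 4 6 / 6 1 3 4 9 5 8 7 2 / 8 4 5 6 7 2 1 9 3 / 9 2 7 3 8 1 5 6 4 / 4 9 6 2 3 8 7 5 1 / 2 5 1 9 6 7 4 3 8 / 7 3 8 5 1 4 6 2 9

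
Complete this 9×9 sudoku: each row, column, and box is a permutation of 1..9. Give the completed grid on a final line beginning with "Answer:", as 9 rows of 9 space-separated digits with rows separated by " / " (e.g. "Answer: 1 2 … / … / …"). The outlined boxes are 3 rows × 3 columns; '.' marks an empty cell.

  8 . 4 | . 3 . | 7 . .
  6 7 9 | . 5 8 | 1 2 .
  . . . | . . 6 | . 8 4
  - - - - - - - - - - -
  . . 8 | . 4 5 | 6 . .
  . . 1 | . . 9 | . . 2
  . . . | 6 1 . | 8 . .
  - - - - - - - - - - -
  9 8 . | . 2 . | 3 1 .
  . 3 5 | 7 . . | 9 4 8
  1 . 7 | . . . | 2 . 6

Step 1. [r6c6∈{2,3,7}] in col 6, 7 fits only at r6c6, so r6c6=7.
Step 2. [r9c8∈{5}] r9c8 has the single candidate 5. So r9c8=5.
Step 3. [r4c4∈{2,3}] r4c4 is the only open cell in box 5 admitting 2 ⇒ r4c4=2.
Step 4. [r3c7∈{5}] r3c7 has the single candidate 5 ⇒ r3c7=5.
Step 5. [r6c9∈{3,5,9}] across col 9, 5 lands solely at r6c9 ⇒ r6c9=5.
Step 6. [r5c4∈{3,8}] 3 has one home in box 5: r5c4, so r5c4=3.
Step 7. [r9c2∈{4}] nothing but 4 survives at r9c2, so r9c2=4.
Step 8. [r6c1∈{2,3,4}] r6c1 is the only open cell in row 6 admitting 4, so r6c1=4.
Step 9. [r1c2∈{1,2,5}] in row 1, 5 fits only at r1c2, so r1c2=5.
Step 10. [r4c9∈{1,3,7,9}] 1 has one home in row 4: r4c9 ⇒ r4c9=1.
Step 11. [r1c9∈{9}] r1c9's peers cover all but 9. So r1c9=9.
Step 12. [r3c2∈{1,2}] across col 2, 1 lands solely at r3c2, so r3c2=1.
Step 13. [r6c2∈{2,9}] across col 2, 2 lands solely at r6c2 ⇒ r6c2=2.
Step 14. [r6c3∈{3}] r6c3 has the single candidate 3, so r6c3=3.
Step 15. [r3c4∈{9}] nothing but 9 survives at r3c4. So r3c4=9.
Step 16. [r4c8∈{3,7,9}] r4c8 is the only open cell in row 4 admitting 3 ⇒ r4c8=3.
Step 17. [r7c6∈{4}] nothing but 4 survives at r7c6. So r7c6=4.
Step 18. [r5c5∈{8}] only 8 remains possible at r5c5, so r5c5=8.
Step 19. [r8c1∈{2}] r8c1 is down to just 2. So r8c1=2.
Step 20. [r5c8∈{7}] only 7 remains possible at r5c8. So r5c8=7.
Step 21. [r1c4∈{1}] nothing but 1 survives at r1c4. So r1c4=1.
Step 22. [r1c6∈{2}] nothing but 2 survives at r1c6, so r1c6=2.
Step 23. [r7c4∈{5}] r7c4 has the single candidate 5. So r7c4=5.
Step 24. [r9c5∈{9}] r9c5 has the single candidate 9, so r9c5=9.
Step 25. [r2c4∈{4}] only 4 remains possible at r2c4, so r2c4=4.
Step 26. [r2c9∈{3}] r2c9 has the single candidate 3 ⇒ r2c9=3.
Step 27. [r7c3∈{6}] r7c3 is down to just 6, so r7c3=6.
Step 28. [r9c4∈{8}] nothing but 8 survives at r9c4 ⇒ r9c4=8.
Step 29. [r7c9∈{7}] only 7 remains possible at r7c9 ⇒ r7c9=7.
Step 30. [r9c6∈{3}] nothing but 3 survives at r9c6 ⇒ r9c6=3.
Step 31. [r4c2∈{9}] r4c2 is down to just 9. So r4c2=9.
Step 32. [r8c6∈{1}] only 1 remains possible at r8c6. So r8c6=1.
Step 33. [r6c8∈{9}] r6c8 has the single candidate 9. So r6c8=9.
Step 34. [r3c5∈{7}] r3c5's peers cover all but 7. So r3c5=7.
Step 35. [r8c5∈{6}] r8c5 is down to just 6, so r8c5=6.
Step 36. [r5c2∈{6}] r5c2 has the single candidate 6. So r5c2=6.
Step 37. [r4c1∈{7}] r4c1's peers cover all but 7. So r4c1=7.
Step 38. [r5c7∈{4}] only 4 remains possible at r5c7. So r5c7=4.
Step 39. [r3c1∈{3}] r3c1 has the single candidate 3 ⇒ r3c1=3.
Step 40. [r5c1∈{5}] r5c1's peers cover all but 5. So r5c1=5.
Step 41. [r1c8∈{6}] only 6 remains possible at r1c8. So r1c8=6.
Step 42. [r3c3∈{2}] r3c3's peers cover all but 2 ⇒ r3c3=2.

Answer: 8 5 4 1 3 2 7 6 9 / 6 7 9 4 5 8 1 2 3 / 3 1 2 9 7 6 5 8 4 / 7 9 8 2 4 5 6 3 1 / 5 6 1 3 8 9 4 7 2 / 4 2 3 6 1 7 8 9 5 / 9 8 6 5 2 4 3 1 7 / 2 3 5 7 6 1 9 4 8 / 1 4 7 8 9 3 2 5 6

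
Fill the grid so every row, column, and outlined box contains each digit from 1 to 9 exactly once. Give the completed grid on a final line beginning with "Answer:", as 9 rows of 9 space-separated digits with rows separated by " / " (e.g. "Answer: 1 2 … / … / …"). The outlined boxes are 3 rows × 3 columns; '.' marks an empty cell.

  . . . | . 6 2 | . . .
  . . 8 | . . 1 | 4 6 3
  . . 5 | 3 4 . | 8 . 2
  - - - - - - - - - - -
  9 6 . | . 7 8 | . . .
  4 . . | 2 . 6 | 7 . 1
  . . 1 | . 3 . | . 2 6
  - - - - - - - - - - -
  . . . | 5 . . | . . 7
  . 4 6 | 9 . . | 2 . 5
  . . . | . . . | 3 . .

Step 1. [r9c9∈{4,8,9}] col 9 places 8 nowhere but r9c9 ⇒ r9c9=8.
Step 2. [r8c8∈{1}] r8c8 has the single candidate 1, so r8c8=1.
Step 3. [r6c6∈{4,5,9}] col 6 places 5 nowhere but r6c6. So r6c6=5.
Step 4. [r1c9∈{9}] r1c9 is down to just 9 ⇒ r1c9=9.
Step 5. [r2c4∈{7}] r2c4 has the single candidate 7, so r2c4=7.
Step 6. [r5c3∈{3}] r5c3's peers cover all but 3, so r5c3=3.
Step 7. [r9c1∈{1,2,5,7}] in col 1, 5 fits only at r9c1, so r9c1=5.
Step 8. [r5c8∈{5,8,9}] 8 has one home in col 8: r5c8. So r5c8=8.
Step 9. [r1c7∈{1,5}] across col 7, 1 lands solely at r1c7 ⇒ r1c7=1.
Step 10. [r3c8∈{7}] r3c8 is down to just 7, so r3c8=7.
Step 11. [r4c4∈{1,4}] 1 has one home in row 4: r4c4, so r4c4=1.
Step 12. [r8c5∈{8}] r8c5 has the single candidate 8. So r8c5=8.
Step 13. [r2c1∈{2}] r2c1 has the single candidate 2 ⇒ r2c1=2.
Step 14. [r2c2∈{9}] r2c2 has the single candidate 9, so r2c2=9.
Step 15. [r3c2∈{1}] nothing but 1 survives at r3c2 ⇒ r3c2=1.
Step 16. [r7c1∈{1,3,8}] 1 has one home in col 1: r7c1, so r7c1=1.
Step 17. [r7c2∈{2,3,8}] across row 7, 8 lands solely at r7c2 ⇒ r7c2=8.
Step 18. [r9c2∈{2,7}] in col 2, 2 fits only at r9c2. So r9c2=2.
Step 19. [r7c3∈{9}] only 9 remains possible at r7c3. So r7c3=9.
Step 20. [r8c1∈{3,7}] 3 has one home in box 7: r8c1. So r8c1=3.
Step 21. [r7c8∈{4}] r7c8 is down to just 4, so r7c8=4.
Step 22. [r1c1∈{7}] only 7 remains possible at r1c1, so r1c1=7.
Step 23. [r9c6∈{4,7}] across col 6, 4 lands solely at r9c6, so r9c6=4.
Step 24. [r1c8∈{5}] r1c8 is down to just 5 ⇒ r1c8=5.
Step 25. [r3c6∈{9}] r3c6 has the single candidate 9, so r3c6=9.
Step 26. [r9c5∈{1}] r9c5 has the single candidate 1. So r9c5=1.
Step 27. [r7c7∈{6}] r7c7 has the single candidate 6, so r7c7=6.
Step 28. [r4c9∈{4}] nothing but 4 survives at r4c9, so r4c9=4.
Step 29. [r9c3∈{7}] r9c3's peers cover all but 7, so r9c3=7.
Step 30. [r6c7∈{9}] r6c7 is down to just 9, so r6c7=9.
Step 31. [r3c1∈{6}] nothing but 6 survives at r3c1. So r3c1=6.
Step 32. [r1c4∈{8}] r1c4 has the single candidate 8 ⇒ r1c4=8.
Step 33. [r1c3∈{4}] r1c3's peers cover all but 4 ⇒ r1c3=4.
Step 34. [r7c5∈{2}] r7c5's peers cover all but 2. So r7c5=2.
Step 35. [r7c6∈{3}] nothing but 3 survives at r7c6 ⇒ r7c6=3.
Step 36. [r6c2∈{7}] r6c2 has the single candidate 7 ⇒ r6c2=7.
Step 37. [r5c5∈{9}] r5c5 has the single candidate 9 ⇒ r5c5=9.
Step 38. [r2c5∈{5}] r2c5 has the single candidate 5. So r2c5=5.
Step 39. [r8c6∈{7}] nothing but 7 survives at r8c6 ⇒ r8c6=7.
Step 40. [r4c3∈{2}] r4c3 has the single candidate 2 ⇒ r4c3=2.
Step 41. [r6c4∈{4}] only 4 remains possible at r6c4 ⇒ r6c4=4.
Step 42. [r4c7∈{5}] r4c7 has the single candidate 5, so r4c7=5.
Step 43. [r9c8∈{9}] r9c8 has the single candidate 9. So r9c8=9.
Step 44. [r1c2∈{3}] r1c2's peers cover all but 3, so r1c2=3.
Step 45. [r9c4∈{6}] nothing but 6 survives at r9c4. So r9c4=6.
Step 46. [r5c2∈{5}] nothing but 5 survives at r5c2, so r5c2=5.
Step 47. [r4c8∈{3}] r4c8 is down to just 3 ⇒ r4c8=3.
Step 48. [r6c1∈{8}] r6c1 is down to just 8, so r6c1=8.

Answer: 7 3 4 8 6 2 1 5 9 / 2 9 8 7 5 1 4 6 3 / 6 1 5 3 4 9 8 7 2 / 9 6 2 1 7 8 5 3 4 / 4 5 3 2 9 6 7 8 1 / 8 7 1 4 3 5 9 2 6 / 1 8 9 5 2 3 6 4 7 / 3 4 6 9 8 7 2 1 5 / 5 2 7 6 1 4 3 9 8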